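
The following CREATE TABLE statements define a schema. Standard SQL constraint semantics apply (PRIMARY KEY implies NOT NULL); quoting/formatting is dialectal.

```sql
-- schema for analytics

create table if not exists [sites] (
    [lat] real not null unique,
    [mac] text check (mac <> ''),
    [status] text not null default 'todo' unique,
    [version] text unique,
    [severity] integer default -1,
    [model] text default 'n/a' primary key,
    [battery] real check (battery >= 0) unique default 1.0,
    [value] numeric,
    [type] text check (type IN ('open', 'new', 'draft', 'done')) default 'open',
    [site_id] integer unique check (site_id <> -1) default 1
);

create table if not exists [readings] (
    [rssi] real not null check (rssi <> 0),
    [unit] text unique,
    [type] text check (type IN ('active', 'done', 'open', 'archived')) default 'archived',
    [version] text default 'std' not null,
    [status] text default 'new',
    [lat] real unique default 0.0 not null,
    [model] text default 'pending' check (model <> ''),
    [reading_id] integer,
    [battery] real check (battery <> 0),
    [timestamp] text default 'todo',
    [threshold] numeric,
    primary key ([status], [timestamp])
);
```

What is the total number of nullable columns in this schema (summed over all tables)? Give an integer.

13

sites: 7 nullable (mac, version, severity, battery, value, type, site_id — PK (model) and explicit NOT NULL columns excluded).
readings: 6 nullable (unit, type, model, reading_id, battery, threshold — PK (status, timestamp) and explicit NOT NULL columns excluded).
Total: 7 + 6 = 13.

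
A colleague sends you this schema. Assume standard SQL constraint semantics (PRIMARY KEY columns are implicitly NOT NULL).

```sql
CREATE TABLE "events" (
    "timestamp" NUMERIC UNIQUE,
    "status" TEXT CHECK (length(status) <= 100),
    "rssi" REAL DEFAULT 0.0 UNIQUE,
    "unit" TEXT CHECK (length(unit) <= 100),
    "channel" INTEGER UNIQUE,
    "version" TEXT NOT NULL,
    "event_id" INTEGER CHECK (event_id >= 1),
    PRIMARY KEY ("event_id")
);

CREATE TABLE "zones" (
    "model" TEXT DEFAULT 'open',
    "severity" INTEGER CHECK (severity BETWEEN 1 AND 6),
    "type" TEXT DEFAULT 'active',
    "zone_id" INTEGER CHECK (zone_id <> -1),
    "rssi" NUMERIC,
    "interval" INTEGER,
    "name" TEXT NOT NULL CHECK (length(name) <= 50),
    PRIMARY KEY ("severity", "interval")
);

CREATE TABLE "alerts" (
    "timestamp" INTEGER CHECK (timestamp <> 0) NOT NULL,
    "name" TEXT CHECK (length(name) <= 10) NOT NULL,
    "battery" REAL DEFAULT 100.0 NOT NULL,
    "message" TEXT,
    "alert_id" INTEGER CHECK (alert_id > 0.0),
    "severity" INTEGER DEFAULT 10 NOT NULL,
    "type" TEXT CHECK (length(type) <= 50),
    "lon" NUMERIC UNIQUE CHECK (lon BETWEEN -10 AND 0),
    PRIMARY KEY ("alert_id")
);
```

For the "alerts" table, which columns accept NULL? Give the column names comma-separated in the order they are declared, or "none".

- timestamp: declared NOT NULL → not nullable.
- name: declared NOT NULL → not nullable.
- battery: declared NOT NULL → not nullable.
- message: no NOT NULL constraint applies → nullable.
- alert_id: part of the PRIMARY KEY, which implies NOT NULL → not nullable.
- severity: declared NOT NULL → not nullable.
- type: CHECK does not forbid NULL (a CHECK constraint passes when its expression is NULL) → nullable.
- lon: CHECK does not forbid NULL (a CHECK constraint passes when its expression is NULL) → nullable.

message, type, lon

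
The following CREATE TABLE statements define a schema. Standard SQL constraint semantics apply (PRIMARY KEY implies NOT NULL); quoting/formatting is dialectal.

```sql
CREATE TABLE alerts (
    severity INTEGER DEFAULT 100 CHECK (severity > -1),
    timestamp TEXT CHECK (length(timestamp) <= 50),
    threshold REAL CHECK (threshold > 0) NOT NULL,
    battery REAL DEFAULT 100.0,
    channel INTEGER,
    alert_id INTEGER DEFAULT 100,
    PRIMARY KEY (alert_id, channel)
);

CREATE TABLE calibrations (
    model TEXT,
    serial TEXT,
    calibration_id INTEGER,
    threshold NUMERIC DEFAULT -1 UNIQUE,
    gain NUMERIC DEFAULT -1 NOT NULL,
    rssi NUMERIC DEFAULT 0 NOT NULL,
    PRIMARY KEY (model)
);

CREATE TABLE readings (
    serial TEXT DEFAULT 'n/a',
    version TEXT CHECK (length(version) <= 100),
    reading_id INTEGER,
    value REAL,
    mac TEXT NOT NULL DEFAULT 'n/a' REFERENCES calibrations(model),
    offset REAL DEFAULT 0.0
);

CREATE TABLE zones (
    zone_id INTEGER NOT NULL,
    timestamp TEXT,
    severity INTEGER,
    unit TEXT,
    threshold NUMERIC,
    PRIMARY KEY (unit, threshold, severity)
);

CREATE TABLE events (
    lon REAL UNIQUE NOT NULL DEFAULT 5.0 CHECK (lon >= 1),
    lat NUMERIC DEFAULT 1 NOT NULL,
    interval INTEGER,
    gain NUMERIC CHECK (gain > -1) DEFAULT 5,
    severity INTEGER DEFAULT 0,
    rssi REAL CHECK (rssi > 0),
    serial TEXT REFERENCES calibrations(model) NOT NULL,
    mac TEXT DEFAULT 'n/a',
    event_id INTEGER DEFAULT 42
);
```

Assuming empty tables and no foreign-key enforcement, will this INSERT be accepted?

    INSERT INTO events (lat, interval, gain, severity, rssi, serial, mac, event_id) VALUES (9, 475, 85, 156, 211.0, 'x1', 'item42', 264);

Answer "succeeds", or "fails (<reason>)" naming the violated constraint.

NOT NULL columns: lat is supplied; lon defaults to 5.0; serial is supplied.
CHECK constraints: 85 satisfies (gain > -1); 211.0 satisfies (rssi > 0).
No constraint is violated.

succeeds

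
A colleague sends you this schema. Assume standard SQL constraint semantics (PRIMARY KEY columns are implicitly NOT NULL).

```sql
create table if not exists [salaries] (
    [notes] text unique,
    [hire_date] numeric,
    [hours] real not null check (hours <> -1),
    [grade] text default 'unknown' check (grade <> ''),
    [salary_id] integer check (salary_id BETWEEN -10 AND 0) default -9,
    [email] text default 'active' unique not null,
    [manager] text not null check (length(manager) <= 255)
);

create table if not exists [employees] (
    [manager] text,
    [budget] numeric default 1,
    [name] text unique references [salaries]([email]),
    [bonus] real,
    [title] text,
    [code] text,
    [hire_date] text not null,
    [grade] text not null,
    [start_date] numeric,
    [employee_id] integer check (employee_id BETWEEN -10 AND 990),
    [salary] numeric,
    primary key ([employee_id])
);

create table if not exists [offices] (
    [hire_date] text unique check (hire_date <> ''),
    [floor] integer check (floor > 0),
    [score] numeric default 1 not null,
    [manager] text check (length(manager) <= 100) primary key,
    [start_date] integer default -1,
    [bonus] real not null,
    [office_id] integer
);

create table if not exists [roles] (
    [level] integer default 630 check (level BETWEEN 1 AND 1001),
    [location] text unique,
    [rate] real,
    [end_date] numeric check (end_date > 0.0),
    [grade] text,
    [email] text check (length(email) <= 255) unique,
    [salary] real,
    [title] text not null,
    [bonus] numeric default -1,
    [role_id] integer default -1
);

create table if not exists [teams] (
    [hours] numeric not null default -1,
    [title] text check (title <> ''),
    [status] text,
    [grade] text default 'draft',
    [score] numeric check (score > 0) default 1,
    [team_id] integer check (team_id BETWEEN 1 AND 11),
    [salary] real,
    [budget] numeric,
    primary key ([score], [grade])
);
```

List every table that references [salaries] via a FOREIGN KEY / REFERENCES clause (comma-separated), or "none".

- employees.name references salaries(email).

employees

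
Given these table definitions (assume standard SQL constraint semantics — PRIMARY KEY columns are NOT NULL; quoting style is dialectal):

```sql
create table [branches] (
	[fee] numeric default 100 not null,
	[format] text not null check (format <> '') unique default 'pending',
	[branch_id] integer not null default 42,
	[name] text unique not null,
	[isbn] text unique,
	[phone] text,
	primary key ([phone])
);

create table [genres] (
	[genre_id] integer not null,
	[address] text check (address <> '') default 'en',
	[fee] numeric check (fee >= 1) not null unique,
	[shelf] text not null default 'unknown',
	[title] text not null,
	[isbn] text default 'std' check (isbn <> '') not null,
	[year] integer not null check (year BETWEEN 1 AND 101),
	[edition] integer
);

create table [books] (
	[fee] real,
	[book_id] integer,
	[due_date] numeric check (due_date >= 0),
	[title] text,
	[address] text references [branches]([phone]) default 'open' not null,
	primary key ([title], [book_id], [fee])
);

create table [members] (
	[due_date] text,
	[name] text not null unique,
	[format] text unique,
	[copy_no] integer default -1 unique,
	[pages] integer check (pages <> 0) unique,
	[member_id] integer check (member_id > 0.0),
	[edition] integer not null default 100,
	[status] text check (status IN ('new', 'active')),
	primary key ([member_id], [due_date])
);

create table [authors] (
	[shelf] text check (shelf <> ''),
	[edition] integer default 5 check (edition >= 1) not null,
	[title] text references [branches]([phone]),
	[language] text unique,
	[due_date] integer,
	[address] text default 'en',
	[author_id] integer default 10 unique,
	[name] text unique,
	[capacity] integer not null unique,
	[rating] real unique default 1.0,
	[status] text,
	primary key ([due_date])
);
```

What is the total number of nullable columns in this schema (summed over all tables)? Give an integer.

branches: 1 nullable (isbn — PK (phone) and explicit NOT NULL columns excluded).
genres: 2 nullable (address, edition — PK none and explicit NOT NULL columns excluded).
books: 1 nullable (due_date — PK (title, book_id, fee) and explicit NOT NULL columns excluded).
members: 4 nullable (format, copy_no, pages, status — PK (member_id, due_date) and explicit NOT NULL columns excluded).
authors: 8 nullable (shelf, title, language, address, author_id, name, rating, status — PK (due_date) and explicit NOT NULL columns excluded).
Total: 1 + 2 + 1 + 4 + 8 = 16.

16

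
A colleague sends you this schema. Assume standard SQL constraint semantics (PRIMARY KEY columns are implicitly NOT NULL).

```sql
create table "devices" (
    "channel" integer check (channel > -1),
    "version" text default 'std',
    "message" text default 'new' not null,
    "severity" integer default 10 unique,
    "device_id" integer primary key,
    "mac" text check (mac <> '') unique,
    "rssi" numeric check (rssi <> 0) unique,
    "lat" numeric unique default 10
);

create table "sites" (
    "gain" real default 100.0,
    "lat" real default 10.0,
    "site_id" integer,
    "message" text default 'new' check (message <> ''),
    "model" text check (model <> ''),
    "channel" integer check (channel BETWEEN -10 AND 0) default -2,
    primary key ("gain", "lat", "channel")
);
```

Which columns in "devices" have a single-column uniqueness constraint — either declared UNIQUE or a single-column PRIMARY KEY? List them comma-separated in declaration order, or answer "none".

- channel: no UNIQUE or single-column PK constraint.
- version: no UNIQUE or single-column PK constraint.
- message: no UNIQUE or single-column PK constraint.
- severity: declared UNIQUE → unique.
- device_id: single-column PRIMARY KEY → unique.
- mac: declared UNIQUE → unique.
- rssi: declared UNIQUE → unique.
- lat: declared UNIQUE → unique.

severity, device_id, mac, rssi, lat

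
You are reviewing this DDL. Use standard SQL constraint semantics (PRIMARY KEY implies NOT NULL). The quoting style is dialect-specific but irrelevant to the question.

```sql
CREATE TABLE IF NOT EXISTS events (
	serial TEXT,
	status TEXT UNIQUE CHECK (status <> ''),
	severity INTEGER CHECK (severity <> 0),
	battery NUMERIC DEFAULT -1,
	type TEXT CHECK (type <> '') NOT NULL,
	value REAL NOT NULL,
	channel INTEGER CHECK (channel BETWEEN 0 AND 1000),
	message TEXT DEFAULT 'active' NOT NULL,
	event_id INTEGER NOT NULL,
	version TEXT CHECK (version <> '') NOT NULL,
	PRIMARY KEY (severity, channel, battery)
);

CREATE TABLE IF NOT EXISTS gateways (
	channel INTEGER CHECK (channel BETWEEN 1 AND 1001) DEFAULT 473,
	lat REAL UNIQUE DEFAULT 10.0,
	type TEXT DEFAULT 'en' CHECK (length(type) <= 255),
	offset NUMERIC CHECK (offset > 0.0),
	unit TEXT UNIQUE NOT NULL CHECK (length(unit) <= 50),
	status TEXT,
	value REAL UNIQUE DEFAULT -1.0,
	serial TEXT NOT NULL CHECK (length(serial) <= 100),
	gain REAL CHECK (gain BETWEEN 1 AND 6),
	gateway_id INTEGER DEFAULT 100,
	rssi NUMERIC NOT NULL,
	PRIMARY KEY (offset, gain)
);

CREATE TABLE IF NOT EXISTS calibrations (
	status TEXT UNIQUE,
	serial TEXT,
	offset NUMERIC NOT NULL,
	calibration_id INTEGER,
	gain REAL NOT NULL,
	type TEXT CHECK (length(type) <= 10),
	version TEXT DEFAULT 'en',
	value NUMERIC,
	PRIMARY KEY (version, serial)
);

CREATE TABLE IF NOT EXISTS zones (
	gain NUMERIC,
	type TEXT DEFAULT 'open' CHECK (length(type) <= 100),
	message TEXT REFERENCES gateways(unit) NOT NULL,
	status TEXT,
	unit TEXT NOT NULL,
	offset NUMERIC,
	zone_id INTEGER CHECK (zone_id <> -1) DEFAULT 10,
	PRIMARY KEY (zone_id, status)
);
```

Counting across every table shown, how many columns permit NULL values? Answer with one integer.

15

events: 2 nullable (serial, status — PK (severity, channel, battery) and explicit NOT NULL columns excluded).
gateways: 6 nullable (channel, lat, type, status, value, gateway_id — PK (offset, gain) and explicit NOT NULL columns excluded).
calibrations: 4 nullable (status, calibration_id, type, value — PK (version, serial) and explicit NOT NULL columns excluded).
zones: 3 nullable (gain, type, offset — PK (zone_id, status) and explicit NOT NULL columns excluded).
Total: 2 + 6 + 4 + 3 = 15.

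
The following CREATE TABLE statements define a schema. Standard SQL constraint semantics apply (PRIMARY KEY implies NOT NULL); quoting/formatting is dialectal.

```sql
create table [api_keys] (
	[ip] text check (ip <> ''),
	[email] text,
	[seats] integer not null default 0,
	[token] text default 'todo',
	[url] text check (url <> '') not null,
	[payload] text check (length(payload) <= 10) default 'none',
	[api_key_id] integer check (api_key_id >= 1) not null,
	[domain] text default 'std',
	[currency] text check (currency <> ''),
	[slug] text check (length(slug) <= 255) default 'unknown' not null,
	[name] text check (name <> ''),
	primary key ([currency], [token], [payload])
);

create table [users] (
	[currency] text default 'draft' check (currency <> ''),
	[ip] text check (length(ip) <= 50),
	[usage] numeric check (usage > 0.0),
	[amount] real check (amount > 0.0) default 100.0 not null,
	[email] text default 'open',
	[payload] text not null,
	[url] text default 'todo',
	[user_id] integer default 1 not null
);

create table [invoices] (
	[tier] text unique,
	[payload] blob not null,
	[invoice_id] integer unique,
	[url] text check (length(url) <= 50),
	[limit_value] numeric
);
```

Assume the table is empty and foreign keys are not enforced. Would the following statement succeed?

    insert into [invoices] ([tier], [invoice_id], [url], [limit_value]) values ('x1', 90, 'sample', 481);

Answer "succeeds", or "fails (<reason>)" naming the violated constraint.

fails (NOT NULL on payload)

payload is omitted from the column list and has no DEFAULT, so it would receive NULL.
But payload is declared NOT NULL.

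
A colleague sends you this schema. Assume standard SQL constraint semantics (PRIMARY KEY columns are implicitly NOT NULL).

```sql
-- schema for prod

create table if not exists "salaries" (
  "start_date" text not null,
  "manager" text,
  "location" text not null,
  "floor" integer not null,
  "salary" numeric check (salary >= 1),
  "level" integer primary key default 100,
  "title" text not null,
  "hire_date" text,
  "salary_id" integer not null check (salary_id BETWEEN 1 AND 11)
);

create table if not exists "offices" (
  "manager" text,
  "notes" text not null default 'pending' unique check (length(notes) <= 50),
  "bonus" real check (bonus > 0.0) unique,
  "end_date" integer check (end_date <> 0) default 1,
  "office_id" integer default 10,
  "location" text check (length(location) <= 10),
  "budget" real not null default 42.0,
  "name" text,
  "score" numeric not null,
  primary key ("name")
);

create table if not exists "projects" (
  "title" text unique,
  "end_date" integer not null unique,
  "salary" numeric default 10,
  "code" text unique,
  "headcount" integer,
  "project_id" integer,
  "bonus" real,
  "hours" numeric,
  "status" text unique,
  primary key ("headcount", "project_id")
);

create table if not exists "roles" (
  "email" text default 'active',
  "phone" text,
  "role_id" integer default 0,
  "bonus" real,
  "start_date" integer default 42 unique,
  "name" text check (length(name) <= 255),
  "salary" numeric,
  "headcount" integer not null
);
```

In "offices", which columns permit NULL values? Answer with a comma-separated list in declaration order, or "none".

- manager: no NOT NULL constraint applies → nullable.
- notes: declared NOT NULL → not nullable.
- bonus: CHECK does not forbid NULL (a CHECK constraint passes when its expression is NULL) → nullable.
- end_date: CHECK does not forbid NULL (a CHECK constraint passes when its expression is NULL) → nullable.
- office_id: DEFAULT only fills an omitted column; an explicit NULL is still allowed → nullable.
- location: CHECK does not forbid NULL (a CHECK constraint passes when its expression is NULL) → nullable.
- budget: declared NOT NULL → not nullable.
- name: part of the PRIMARY KEY, which implies NOT NULL → not nullable.
- score: declared NOT NULL → not nullable.

manager, bonus, end_date, office_id, location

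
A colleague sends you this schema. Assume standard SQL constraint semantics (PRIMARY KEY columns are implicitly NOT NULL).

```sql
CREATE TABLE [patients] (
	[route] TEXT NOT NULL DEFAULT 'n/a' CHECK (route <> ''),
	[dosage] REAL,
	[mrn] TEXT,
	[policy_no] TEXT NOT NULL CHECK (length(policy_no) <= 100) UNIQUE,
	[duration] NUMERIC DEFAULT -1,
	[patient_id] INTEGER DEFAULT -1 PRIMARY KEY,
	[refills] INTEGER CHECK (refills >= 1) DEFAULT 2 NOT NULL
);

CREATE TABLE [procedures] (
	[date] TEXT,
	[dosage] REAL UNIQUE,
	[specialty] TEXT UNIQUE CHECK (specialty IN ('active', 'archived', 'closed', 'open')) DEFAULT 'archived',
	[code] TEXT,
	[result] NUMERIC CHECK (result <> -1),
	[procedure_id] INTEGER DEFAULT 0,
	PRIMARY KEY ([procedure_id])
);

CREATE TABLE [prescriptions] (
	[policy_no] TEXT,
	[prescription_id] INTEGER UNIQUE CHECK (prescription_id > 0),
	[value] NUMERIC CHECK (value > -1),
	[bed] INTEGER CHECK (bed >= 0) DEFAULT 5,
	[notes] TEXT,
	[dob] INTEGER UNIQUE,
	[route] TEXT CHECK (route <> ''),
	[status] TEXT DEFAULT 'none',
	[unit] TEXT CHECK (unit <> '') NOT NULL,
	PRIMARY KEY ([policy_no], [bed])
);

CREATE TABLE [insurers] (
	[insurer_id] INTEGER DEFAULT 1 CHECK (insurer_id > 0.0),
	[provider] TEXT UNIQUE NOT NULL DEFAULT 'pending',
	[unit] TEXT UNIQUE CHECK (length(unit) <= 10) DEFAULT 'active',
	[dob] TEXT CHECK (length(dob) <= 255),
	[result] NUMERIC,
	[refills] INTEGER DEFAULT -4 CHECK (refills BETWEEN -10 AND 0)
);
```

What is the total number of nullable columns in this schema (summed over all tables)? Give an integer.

19

patients: 3 nullable (dosage, mrn, duration — PK (patient_id) and explicit NOT NULL columns excluded).
procedures: 5 nullable (date, dosage, specialty, code, result — PK (procedure_id) and explicit NOT NULL columns excluded).
prescriptions: 6 nullable (prescription_id, value, notes, dob, route, status — PK (policy_no, bed) and explicit NOT NULL columns excluded).
insurers: 5 nullable (insurer_id, unit, dob, result, refills — PK none and explicit NOT NULL columns excluded).
Total: 3 + 5 + 6 + 5 = 19.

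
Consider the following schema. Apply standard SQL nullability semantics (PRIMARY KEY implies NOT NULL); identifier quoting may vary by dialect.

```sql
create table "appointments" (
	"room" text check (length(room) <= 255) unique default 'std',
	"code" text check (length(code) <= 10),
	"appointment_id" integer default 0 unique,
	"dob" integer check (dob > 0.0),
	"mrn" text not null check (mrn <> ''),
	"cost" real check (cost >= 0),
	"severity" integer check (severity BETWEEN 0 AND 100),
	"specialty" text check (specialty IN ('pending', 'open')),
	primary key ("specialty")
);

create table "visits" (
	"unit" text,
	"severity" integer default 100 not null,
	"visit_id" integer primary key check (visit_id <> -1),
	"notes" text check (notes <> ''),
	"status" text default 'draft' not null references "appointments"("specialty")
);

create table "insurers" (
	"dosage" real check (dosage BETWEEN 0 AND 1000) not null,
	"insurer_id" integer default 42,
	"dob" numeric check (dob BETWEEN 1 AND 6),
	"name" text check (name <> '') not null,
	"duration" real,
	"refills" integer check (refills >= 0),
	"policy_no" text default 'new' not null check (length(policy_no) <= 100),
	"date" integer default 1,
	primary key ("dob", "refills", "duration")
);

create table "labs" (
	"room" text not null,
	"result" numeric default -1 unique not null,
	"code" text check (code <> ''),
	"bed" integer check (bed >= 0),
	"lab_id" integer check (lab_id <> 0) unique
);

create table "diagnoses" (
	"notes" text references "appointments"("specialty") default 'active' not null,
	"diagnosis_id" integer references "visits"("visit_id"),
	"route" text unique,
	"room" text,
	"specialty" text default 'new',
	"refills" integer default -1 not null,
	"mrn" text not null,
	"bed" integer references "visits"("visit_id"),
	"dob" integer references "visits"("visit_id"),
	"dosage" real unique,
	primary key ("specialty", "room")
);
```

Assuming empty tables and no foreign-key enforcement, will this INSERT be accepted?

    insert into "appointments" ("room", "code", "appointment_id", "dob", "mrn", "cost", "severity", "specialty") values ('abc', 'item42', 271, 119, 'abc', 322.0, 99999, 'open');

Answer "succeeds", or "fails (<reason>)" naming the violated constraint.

fails (CHECK on severity)

The value 99999 for severity violates CHECK (severity BETWEEN 0 AND 100).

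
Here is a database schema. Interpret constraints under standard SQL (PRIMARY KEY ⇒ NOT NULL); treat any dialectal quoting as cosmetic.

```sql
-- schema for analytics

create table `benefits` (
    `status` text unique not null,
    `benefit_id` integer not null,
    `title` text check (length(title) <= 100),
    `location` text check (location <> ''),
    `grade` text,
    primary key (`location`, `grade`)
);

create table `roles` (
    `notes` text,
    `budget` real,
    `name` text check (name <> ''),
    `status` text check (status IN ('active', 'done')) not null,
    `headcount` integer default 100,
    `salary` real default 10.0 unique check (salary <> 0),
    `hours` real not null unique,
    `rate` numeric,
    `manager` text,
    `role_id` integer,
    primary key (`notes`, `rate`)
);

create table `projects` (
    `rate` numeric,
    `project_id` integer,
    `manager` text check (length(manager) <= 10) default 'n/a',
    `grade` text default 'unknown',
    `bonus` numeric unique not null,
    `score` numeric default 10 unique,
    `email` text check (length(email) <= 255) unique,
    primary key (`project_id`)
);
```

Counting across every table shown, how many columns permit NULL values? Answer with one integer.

benefits: 1 nullable (title — PK (location, grade) and explicit NOT NULL columns excluded).
roles: 6 nullable (budget, name, headcount, salary, manager, role_id — PK (notes, rate) and explicit NOT NULL columns excluded).
projects: 5 nullable (rate, manager, grade, score, email — PK (project_id) and explicit NOT NULL columns excluded).
Total: 1 + 6 + 5 = 12.

12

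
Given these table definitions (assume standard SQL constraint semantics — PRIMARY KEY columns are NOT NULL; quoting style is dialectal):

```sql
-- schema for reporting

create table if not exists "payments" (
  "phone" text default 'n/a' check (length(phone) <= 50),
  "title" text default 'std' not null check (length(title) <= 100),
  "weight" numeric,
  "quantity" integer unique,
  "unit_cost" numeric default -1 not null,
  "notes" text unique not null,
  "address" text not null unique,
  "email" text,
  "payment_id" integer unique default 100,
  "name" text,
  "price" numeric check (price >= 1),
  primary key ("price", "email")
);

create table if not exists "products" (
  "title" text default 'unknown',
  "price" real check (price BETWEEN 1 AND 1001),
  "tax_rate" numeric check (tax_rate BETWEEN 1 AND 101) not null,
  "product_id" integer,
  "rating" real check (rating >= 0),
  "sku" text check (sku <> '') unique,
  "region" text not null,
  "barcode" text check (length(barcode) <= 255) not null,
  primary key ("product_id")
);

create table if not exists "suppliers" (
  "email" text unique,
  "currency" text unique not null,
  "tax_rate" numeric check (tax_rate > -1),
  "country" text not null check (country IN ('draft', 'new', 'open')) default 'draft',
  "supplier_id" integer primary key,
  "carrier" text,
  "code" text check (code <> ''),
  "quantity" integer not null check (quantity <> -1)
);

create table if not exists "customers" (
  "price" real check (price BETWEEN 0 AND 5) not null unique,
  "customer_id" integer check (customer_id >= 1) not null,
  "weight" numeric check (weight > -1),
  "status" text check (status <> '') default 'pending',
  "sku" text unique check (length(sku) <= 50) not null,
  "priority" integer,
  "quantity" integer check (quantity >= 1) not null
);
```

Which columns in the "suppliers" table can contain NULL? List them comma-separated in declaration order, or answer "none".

- email: UNIQUE does not imply NOT NULL → nullable.
- currency: declared NOT NULL → not nullable.
- tax_rate: CHECK does not forbid NULL (a CHECK constraint passes when its expression is NULL) → nullable.
- country: declared NOT NULL → not nullable.
- supplier_id: part of the PRIMARY KEY, which implies NOT NULL → not nullable.
- carrier: no NOT NULL constraint applies → nullable.
- code: CHECK does not forbid NULL (a CHECK constraint passes when its expression is NULL) → nullable.
- quantity: declared NOT NULL → not nullable.

email, tax_rate, carrier, code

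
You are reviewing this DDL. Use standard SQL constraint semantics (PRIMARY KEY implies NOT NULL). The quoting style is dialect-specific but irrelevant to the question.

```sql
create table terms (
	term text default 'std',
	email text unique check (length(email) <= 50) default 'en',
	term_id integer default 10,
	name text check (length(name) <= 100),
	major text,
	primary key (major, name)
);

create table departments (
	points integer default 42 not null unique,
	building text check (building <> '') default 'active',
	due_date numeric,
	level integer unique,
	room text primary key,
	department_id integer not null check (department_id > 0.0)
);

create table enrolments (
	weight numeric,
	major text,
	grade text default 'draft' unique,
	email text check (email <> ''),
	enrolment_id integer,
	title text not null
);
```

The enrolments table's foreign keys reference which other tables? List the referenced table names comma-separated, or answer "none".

none

No column in enrolments has a REFERENCES clause.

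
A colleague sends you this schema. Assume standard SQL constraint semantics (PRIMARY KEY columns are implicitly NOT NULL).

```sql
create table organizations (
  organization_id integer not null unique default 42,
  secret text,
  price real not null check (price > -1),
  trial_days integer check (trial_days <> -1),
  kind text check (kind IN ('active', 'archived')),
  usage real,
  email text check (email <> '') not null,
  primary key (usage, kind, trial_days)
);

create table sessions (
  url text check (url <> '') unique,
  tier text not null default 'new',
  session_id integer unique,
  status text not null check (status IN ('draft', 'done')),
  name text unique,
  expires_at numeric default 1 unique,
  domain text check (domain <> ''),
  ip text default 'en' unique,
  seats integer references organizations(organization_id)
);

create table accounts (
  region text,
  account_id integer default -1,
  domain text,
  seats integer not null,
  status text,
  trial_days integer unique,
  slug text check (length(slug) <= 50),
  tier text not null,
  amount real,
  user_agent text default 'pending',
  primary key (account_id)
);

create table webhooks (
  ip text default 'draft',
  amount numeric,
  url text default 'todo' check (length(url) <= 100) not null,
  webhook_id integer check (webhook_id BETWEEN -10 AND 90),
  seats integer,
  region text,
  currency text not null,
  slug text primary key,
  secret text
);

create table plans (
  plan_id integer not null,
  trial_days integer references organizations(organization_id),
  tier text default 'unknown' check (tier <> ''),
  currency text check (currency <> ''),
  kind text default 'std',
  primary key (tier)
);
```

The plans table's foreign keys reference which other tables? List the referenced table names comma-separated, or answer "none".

organizations

- trial_days REFERENCES organizations(organization_id).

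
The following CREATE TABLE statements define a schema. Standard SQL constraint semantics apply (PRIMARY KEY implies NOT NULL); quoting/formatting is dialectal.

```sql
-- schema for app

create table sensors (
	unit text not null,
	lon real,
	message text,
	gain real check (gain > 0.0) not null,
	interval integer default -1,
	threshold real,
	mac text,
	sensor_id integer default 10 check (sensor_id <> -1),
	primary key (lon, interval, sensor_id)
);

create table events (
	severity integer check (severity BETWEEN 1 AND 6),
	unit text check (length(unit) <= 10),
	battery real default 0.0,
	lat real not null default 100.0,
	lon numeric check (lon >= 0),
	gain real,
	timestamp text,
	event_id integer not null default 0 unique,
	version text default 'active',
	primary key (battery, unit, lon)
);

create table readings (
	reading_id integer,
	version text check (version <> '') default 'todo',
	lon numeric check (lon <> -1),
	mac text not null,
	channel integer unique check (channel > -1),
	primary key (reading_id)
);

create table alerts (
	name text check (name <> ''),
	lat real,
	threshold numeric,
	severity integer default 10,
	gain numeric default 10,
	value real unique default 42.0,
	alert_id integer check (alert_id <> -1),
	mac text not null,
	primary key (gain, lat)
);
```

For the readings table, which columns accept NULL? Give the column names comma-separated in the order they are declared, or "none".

- reading_id: part of the PRIMARY KEY, which implies NOT NULL → not nullable.
- version: CHECK does not forbid NULL (a CHECK constraint passes when its expression is NULL) → nullable.
- lon: CHECK does not forbid NULL (a CHECK constraint passes when its expression is NULL) → nullable.
- mac: declared NOT NULL → not nullable.
- channel: CHECK does not forbid NULL (a CHECK constraint passes when its expression is NULL) → nullable.

version, lon, channel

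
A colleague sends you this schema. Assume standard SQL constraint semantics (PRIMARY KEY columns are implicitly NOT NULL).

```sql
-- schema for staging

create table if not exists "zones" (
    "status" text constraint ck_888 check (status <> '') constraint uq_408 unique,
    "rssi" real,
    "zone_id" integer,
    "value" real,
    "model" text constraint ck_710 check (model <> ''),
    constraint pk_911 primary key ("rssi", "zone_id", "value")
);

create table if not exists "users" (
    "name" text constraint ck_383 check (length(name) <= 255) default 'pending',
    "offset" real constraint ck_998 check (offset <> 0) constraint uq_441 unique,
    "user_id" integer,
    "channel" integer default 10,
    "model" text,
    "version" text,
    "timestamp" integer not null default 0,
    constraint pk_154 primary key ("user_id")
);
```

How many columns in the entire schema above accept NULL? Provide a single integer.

7

zones: 2 nullable (status, model — PK (rssi, zone_id, value) and explicit NOT NULL columns excluded).
users: 5 nullable (name, offset, channel, model, version — PK (user_id) and explicit NOT NULL columns excluded).
Total: 2 + 5 = 7.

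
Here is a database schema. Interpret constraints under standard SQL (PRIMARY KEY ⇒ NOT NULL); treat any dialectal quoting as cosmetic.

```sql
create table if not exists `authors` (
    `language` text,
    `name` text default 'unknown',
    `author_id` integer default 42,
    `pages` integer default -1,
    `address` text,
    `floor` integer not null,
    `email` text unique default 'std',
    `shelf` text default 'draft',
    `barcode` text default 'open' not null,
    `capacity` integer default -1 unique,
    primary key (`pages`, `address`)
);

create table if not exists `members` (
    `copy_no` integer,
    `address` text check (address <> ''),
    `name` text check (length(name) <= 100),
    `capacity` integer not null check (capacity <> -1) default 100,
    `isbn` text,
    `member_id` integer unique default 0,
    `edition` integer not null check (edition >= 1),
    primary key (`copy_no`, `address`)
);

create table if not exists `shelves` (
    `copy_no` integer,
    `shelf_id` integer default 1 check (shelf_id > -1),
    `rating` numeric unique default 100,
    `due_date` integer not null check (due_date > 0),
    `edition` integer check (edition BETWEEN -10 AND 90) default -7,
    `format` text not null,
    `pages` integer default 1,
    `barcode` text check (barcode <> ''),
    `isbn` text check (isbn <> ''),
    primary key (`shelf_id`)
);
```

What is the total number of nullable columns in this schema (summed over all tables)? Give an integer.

15

authors: 6 nullable (language, name, author_id, email, shelf, capacity — PK (pages, address) and explicit NOT NULL columns excluded).
members: 3 nullable (name, isbn, member_id — PK (copy_no, address) and explicit NOT NULL columns excluded).
shelves: 6 nullable (copy_no, rating, edition, pages, barcode, isbn — PK (shelf_id) and explicit NOT NULL columns excluded).
Total: 6 + 3 + 6 = 15.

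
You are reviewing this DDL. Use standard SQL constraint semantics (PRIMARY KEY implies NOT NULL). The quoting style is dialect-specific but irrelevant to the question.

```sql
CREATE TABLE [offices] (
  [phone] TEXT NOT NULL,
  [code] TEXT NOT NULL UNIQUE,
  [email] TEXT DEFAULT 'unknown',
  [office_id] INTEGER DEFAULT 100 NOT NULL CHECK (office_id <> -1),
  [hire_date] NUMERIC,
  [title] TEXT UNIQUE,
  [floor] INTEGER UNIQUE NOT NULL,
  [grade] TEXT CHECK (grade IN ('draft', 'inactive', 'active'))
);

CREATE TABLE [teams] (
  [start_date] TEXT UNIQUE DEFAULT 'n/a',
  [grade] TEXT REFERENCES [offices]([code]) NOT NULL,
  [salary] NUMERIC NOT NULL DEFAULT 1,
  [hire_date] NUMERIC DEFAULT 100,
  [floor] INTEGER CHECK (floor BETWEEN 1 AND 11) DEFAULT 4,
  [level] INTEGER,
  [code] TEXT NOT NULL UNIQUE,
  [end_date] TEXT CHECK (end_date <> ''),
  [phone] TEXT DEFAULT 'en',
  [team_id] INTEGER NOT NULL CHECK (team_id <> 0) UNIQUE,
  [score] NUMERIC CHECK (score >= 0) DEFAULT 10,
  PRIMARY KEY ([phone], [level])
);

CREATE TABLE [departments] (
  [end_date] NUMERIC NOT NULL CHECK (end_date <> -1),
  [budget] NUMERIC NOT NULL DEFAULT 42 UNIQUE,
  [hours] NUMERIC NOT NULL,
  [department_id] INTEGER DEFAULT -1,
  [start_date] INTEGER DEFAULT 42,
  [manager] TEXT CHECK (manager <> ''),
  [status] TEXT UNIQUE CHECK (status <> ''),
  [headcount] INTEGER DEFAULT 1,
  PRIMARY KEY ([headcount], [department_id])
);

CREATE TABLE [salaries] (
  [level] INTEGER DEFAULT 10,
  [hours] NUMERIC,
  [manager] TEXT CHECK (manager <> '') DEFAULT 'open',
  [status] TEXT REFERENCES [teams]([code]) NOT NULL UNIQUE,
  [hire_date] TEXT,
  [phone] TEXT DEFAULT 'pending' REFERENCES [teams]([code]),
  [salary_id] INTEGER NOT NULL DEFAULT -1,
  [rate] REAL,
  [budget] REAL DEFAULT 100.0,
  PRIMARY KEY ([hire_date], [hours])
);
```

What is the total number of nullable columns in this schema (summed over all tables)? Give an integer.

17

offices: 4 nullable (email, hire_date, title, grade — PK none and explicit NOT NULL columns excluded).
teams: 5 nullable (start_date, hire_date, floor, end_date, score — PK (phone, level) and explicit NOT NULL columns excluded).
departments: 3 nullable (start_date, manager, status — PK (headcount, department_id) and explicit NOT NULL columns excluded).
salaries: 5 nullable (level, manager, phone, rate, budget — PK (hire_date, hours) and explicit NOT NULL columns excluded).
Total: 4 + 5 + 3 + 5 = 17.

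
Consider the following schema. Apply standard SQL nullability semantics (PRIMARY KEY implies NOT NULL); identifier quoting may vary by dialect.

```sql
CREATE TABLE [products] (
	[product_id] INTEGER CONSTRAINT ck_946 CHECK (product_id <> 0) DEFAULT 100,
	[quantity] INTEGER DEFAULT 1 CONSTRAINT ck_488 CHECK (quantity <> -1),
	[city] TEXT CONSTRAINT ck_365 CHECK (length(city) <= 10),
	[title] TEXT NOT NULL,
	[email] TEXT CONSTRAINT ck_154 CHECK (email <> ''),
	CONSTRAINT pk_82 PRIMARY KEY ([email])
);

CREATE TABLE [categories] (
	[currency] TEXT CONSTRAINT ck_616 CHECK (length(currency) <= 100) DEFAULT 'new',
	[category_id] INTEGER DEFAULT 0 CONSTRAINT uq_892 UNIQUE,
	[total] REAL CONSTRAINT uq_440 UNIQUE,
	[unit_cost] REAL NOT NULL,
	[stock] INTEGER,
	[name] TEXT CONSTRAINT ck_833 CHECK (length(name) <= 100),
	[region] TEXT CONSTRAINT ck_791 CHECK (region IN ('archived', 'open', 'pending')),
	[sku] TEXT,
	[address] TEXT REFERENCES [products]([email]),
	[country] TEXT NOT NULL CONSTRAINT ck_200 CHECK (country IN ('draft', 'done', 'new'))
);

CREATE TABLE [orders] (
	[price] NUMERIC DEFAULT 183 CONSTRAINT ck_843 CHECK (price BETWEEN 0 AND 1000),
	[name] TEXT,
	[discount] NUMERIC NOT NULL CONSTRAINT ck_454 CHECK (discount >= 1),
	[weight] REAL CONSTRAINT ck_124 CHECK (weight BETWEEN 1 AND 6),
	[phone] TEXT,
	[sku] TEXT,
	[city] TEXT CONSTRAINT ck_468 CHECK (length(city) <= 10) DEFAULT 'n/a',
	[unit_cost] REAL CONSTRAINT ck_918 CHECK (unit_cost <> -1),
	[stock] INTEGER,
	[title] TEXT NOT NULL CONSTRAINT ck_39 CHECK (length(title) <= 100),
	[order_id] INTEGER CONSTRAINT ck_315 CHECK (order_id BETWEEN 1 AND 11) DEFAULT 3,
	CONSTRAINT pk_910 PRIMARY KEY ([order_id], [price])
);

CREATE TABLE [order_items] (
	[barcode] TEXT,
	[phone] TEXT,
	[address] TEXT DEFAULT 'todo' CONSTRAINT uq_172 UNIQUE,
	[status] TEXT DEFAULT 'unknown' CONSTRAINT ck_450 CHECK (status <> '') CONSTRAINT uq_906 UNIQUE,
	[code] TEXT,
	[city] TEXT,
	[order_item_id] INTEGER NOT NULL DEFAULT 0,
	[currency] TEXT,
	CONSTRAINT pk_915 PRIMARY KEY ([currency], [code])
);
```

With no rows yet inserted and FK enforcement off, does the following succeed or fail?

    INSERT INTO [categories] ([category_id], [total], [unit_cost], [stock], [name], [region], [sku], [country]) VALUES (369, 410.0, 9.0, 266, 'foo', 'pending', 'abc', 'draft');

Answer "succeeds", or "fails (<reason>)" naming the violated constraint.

succeeds

NOT NULL columns: country is supplied; unit_cost is supplied.
CHECK constraints: 'foo' satisfies (length(name) <= 100); 'pending' satisfies (region IN ('archived', 'open', 'pending')); 'draft' satisfies (country IN ('draft', 'done', 'new')).
No constraint is violated.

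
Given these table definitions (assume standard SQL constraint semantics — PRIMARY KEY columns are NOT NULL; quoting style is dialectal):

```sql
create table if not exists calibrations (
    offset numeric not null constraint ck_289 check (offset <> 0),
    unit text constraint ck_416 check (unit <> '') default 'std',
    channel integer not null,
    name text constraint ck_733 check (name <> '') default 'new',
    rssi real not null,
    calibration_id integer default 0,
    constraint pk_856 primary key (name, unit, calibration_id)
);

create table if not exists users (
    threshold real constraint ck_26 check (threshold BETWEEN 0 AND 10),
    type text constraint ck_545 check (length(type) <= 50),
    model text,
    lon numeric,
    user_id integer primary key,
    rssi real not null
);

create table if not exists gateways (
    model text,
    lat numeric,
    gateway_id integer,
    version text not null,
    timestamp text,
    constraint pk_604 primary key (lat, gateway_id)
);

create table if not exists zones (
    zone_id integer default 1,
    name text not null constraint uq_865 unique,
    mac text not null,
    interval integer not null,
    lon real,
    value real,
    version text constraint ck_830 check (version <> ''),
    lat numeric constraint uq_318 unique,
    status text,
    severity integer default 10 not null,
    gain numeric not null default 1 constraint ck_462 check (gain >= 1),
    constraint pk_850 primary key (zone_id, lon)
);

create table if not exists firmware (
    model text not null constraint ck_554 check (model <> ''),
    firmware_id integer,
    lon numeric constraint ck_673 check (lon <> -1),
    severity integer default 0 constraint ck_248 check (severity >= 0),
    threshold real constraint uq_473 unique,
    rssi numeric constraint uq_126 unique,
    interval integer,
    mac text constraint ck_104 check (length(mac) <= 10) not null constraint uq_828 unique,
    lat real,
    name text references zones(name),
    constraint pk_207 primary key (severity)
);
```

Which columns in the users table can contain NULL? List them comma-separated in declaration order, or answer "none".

threshold, type, model, lon

- threshold: CHECK does not forbid NULL (a CHECK constraint passes when its expression is NULL) → nullable.
- type: CHECK does not forbid NULL (a CHECK constraint passes when its expression is NULL) → nullable.
- model: no NOT NULL constraint applies → nullable.
- lon: no NOT NULL constraint applies → nullable.
- user_id: part of the PRIMARY KEY, which implies NOT NULL → not nullable.
- rssi: declared NOT NULL → not nullable.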